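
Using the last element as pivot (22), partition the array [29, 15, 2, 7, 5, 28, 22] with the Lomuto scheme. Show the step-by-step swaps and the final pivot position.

Lomuto partition with pivot = 22:

Initial array: [29, 15, 2, 7, 5, 28, 22]

arr[0]=29 > 22: no swap
arr[1]=15 <= 22: swap with position 0, array becomes [15, 29, 2, 7, 5, 28, 22]
arr[2]=2 <= 22: swap with position 1, array becomes [15, 2, 29, 7, 5, 28, 22]
arr[3]=7 <= 22: swap with position 2, array becomes [15, 2, 7, 29, 5, 28, 22]
arr[4]=5 <= 22: swap with position 3, array becomes [15, 2, 7, 5, 29, 28, 22]
arr[5]=28 > 22: no swap

Place pivot at position 4: [15, 2, 7, 5, 22, 28, 29]
Pivot position: 4

After partitioning with pivot 22, the array becomes [15, 2, 7, 5, 22, 28, 29]. The pivot is placed at index 4. All elements to the left of the pivot are <= 22, and all elements to the right are > 22.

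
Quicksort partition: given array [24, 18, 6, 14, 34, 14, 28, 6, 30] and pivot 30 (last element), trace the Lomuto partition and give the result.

Lomuto partition with pivot = 30:

Initial array: [24, 18, 6, 14, 34, 14, 28, 6, 30]

arr[0]=24 <= 30: swap with position 0, array becomes [24, 18, 6, 14, 34, 14, 28, 6, 30]
arr[1]=18 <= 30: swap with position 1, array becomes [24, 18, 6, 14, 34, 14, 28, 6, 30]
arr[2]=6 <= 30: swap with position 2, array becomes [24, 18, 6, 14, 34, 14, 28, 6, 30]
arr[3]=14 <= 30: swap with position 3, array becomes [24, 18, 6, 14, 34, 14, 28, 6, 30]
arr[4]=34 > 30: no swap
arr[5]=14 <= 30: swap with position 4, array becomes [24, 18, 6, 14, 14, 34, 28, 6, 30]
arr[6]=28 <= 30: swap with position 5, array becomes [24, 18, 6, 14, 14, 28, 34, 6, 30]
arr[7]=6 <= 30: swap with position 6, array becomes [24, 18, 6, 14, 14, 28, 6, 34, 30]

Place pivot at position 7: [24, 18, 6, 14, 14, 28, 6, 30, 34]
Pivot position: 7

After partitioning with pivot 30, the array becomes [24, 18, 6, 14, 14, 28, 6, 30, 34]. The pivot is placed at index 7. All elements to the left of the pivot are <= 30, and all elements to the right are > 30.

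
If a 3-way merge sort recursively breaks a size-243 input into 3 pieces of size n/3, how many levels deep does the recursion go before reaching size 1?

For divide and conquer with division factor 3:

Problem sizes at each level:
Level 0: 243
Level 1: 81
Level 2: 27
Level 3: 9
Level 4: 3
Level 5: 1

The root is level 0 and the size-1 base case is level 5 (the tree spans levels 0 through 5, i.e. 6 levels counting the root), so the depth is the number of divisions: log_3(243) = 5

The recursion tree depth is log_3(243) = 5. At each level, the problem size is divided by 3, so it takes 5 divisions to reduce to a base case of size 1. The algorithm makes 3 recursive calls at each level.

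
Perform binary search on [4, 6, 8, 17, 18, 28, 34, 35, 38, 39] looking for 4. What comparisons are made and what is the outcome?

Binary search for 4 in [4, 6, 8, 17, 18, 28, 34, 35, 38, 39]:

lo=0, hi=9, mid=4, arr[mid]=18 -> 18 > 4, search left half
lo=0, hi=3, mid=1, arr[mid]=6 -> 6 > 4, search left half
lo=0, hi=0, mid=0, arr[mid]=4 -> Found target at index 0!

Binary search finds 4 at index 0 after 3 comparisons. The search repeatedly halves the search space by comparing with the middle element.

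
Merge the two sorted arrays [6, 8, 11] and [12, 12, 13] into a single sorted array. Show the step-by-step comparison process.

Merging process:

Compare 6 vs 12: take 6 from left. Merged: [6]
Compare 8 vs 12: take 8 from left. Merged: [6, 8]
Compare 11 vs 12: take 11 from left. Merged: [6, 8, 11]
Append remaining from right: [12, 12, 13]. Merged: [6, 8, 11, 12, 12, 13]

Final merged array: [6, 8, 11, 12, 12, 13]
Total comparisons: 3

The merged array is [6, 8, 11, 12, 12, 13], requiring 3 comparisons. The merge step runs in O(n) time where n is the total number of elements.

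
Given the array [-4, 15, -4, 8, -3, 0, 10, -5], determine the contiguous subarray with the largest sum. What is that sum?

Using Kadane's algorithm on [-4, 15, -4, 8, -3, 0, 10, -5]:

Scanning through the array:
Position 1 (value 15): max_ending_here = 15, max_so_far = 15
Position 2 (value -4): max_ending_here = 11, max_so_far = 15
Position 3 (value 8): max_ending_here = 19, max_so_far = 19
Position 4 (value -3): max_ending_here = 16, max_so_far = 19
Position 5 (value 0): max_ending_here = 16, max_so_far = 19
Position 6 (value 10): max_ending_here = 26, max_so_far = 26
Position 7 (value -5): max_ending_here = 21, max_so_far = 26

Maximum subarray: [15, -4, 8, -3, 0, 10]
Maximum sum: 26

The maximum subarray is [15, -4, 8, -3, 0, 10] with sum 26. This subarray runs from index 1 to index 6.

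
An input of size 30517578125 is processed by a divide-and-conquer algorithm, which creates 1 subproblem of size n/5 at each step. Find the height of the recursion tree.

For divide and conquer with division factor 5:

Problem sizes at each level:
Level 0: 30517578125
Level 1: 6103515625
Level 2: 1220703125
Level 3: 244140625
Level 4: 48828125
Level 5: 9765625
Level 6: 1953125
Level 7: 390625
Level 8: 78125
Level 9: 15625
Level 10: 3125
Level 11: 625
Level 12: 125
Level 13: 25
Level 14: 5
Level 15: 1

The root is level 0 and the size-1 base case is level 15 (the tree spans levels 0 through 15, i.e. 16 levels counting the root), so the depth is the number of divisions: log_5(30517578125) = 15

The recursion tree depth is log_5(30517578125) = 15. At each level, the problem size is divided by 5, so it takes 15 divisions to reduce to a base case of size 1. The algorithm makes 1 recursive call at each level.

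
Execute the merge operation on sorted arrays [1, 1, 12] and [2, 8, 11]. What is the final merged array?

Merging process:

Compare 1 vs 2: take 1 from left. Merged: [1]
Compare 1 vs 2: take 1 from left. Merged: [1, 1]
Compare 12 vs 2: take 2 from right. Merged: [1, 1, 2]
Compare 12 vs 8: take 8 from right. Merged: [1, 1, 2, 8]
Compare 12 vs 11: take 11 from right. Merged: [1, 1, 2, 8, 11]
Append remaining from left: [12]. Merged: [1, 1, 2, 8, 11, 12]

Final merged array: [1, 1, 2, 8, 11, 12]
Total comparisons: 5

The merged array is [1, 1, 2, 8, 11, 12], requiring 5 comparisons. The merge step runs in O(n) time where n is the total number of elements.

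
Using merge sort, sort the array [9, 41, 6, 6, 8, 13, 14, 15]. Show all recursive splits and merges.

Merge sort trace:

Split: [9, 41, 6, 6, 8, 13, 14, 15] -> [9, 41, 6, 6] and [8, 13, 14, 15]
  Split: [9, 41, 6, 6] -> [9, 41] and [6, 6]
    Split: [9, 41] -> [9] and [41]
    Merge: [9] + [41] -> [9, 41]
    Split: [6, 6] -> [6] and [6]
    Merge: [6] + [6] -> [6, 6]
  Merge: [9, 41] + [6, 6] -> [6, 6, 9, 41]
  Split: [8, 13, 14, 15] -> [8, 13] and [14, 15]
    Split: [8, 13] -> [8] and [13]
    Merge: [8] + [13] -> [8, 13]
    Split: [14, 15] -> [14] and [15]
    Merge: [14] + [15] -> [14, 15]
  Merge: [8, 13] + [14, 15] -> [8, 13, 14, 15]
Merge: [6, 6, 9, 41] + [8, 13, 14, 15] -> [6, 6, 8, 9, 13, 14, 15, 41]

Final sorted array: [6, 6, 8, 9, 13, 14, 15, 41]

The merge sort proceeds by recursively splitting the array and merging sorted halves.
After all merges, the sorted array is [6, 6, 8, 9, 13, 14, 15, 41].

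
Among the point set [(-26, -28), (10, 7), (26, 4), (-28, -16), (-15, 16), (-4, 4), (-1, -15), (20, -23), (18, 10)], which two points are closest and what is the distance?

Computing all pairwise distances among 9 points:

d((-26, -28), (10, 7)) = 50.2096
d((-26, -28), (26, 4)) = 61.0574
d((-26, -28), (-28, -16)) = 12.1655
d((-26, -28), (-15, 16)) = 45.3542
d((-26, -28), (-4, 4)) = 38.833
d((-26, -28), (-1, -15)) = 28.178
d((-26, -28), (20, -23)) = 46.2709
d((-26, -28), (18, 10)) = 58.1378
d((10, 7), (26, 4)) = 16.2788
d((10, 7), (-28, -16)) = 44.4185
d((10, 7), (-15, 16)) = 26.5707
d((10, 7), (-4, 4)) = 14.3178
d((10, 7), (-1, -15)) = 24.5967
d((10, 7), (20, -23)) = 31.6228
d((10, 7), (18, 10)) = 8.544 <-- minimum
d((26, 4), (-28, -16)) = 57.5847
d((26, 4), (-15, 16)) = 42.72
d((26, 4), (-4, 4)) = 30.0
d((26, 4), (-1, -15)) = 33.0151
d((26, 4), (20, -23)) = 27.6586
d((26, 4), (18, 10)) = 10.0
d((-28, -16), (-15, 16)) = 34.5398
d((-28, -16), (-4, 4)) = 31.241
d((-28, -16), (-1, -15)) = 27.0185
d((-28, -16), (20, -23)) = 48.5077
d((-28, -16), (18, 10)) = 52.8394
d((-15, 16), (-4, 4)) = 16.2788
d((-15, 16), (-1, -15)) = 34.0147
d((-15, 16), (20, -23)) = 52.4023
d((-15, 16), (18, 10)) = 33.541
d((-4, 4), (-1, -15)) = 19.2354
d((-4, 4), (20, -23)) = 36.1248
d((-4, 4), (18, 10)) = 22.8035
d((-1, -15), (20, -23)) = 22.4722
d((-1, -15), (18, 10)) = 31.4006
d((20, -23), (18, 10)) = 33.0606

Closest pair: (10, 7) and (18, 10) with distance 8.544

The closest pair is (10, 7) and (18, 10) with Euclidean distance 8.544. For 9 points, brute-force pairwise comparison is shown above. For large n, the divide-and-conquer algorithm (sort by x, recurse on halves, check the dividing strip) achieves O(n log n).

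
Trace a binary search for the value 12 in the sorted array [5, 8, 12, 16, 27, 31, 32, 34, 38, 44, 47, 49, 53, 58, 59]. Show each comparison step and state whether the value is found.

Binary search for 12 in [5, 8, 12, 16, 27, 31, 32, 34, 38, 44, 47, 49, 53, 58, 59]:

lo=0, hi=14, mid=7, arr[mid]=34 -> 34 > 12, search left half
lo=0, hi=6, mid=3, arr[mid]=16 -> 16 > 12, search left half
lo=0, hi=2, mid=1, arr[mid]=8 -> 8 < 12, search right half
lo=2, hi=2, mid=2, arr[mid]=12 -> Found target at index 2!

Binary search finds 12 at index 2 after 4 comparisons. The search repeatedly halves the search space by comparing with the middle element.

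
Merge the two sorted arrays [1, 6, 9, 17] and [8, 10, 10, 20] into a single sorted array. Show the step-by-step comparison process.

Merging process:

Compare 1 vs 8: take 1 from left. Merged: [1]
Compare 6 vs 8: take 6 from left. Merged: [1, 6]
Compare 9 vs 8: take 8 from right. Merged: [1, 6, 8]
Compare 9 vs 10: take 9 from left. Merged: [1, 6, 8, 9]
Compare 17 vs 10: take 10 from right. Merged: [1, 6, 8, 9, 10]
Compare 17 vs 10: take 10 from right. Merged: [1, 6, 8, 9, 10, 10]
Compare 17 vs 20: take 17 from left. Merged: [1, 6, 8, 9, 10, 10, 17]
Append remaining from right: [20]. Merged: [1, 6, 8, 9, 10, 10, 17, 20]

Final merged array: [1, 6, 8, 9, 10, 10, 17, 20]
Total comparisons: 7

The merged array is [1, 6, 8, 9, 10, 10, 17, 20], requiring 7 comparisons. The merge step runs in O(n) time where n is the total number of elements.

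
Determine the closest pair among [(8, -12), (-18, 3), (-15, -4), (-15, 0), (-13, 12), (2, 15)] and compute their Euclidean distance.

Computing all pairwise distances among 6 points:

d((8, -12), (-18, 3)) = 30.0167
d((8, -12), (-15, -4)) = 24.3516
d((8, -12), (-15, 0)) = 25.9422
d((8, -12), (-13, 12)) = 31.8904
d((8, -12), (2, 15)) = 27.6586
d((-18, 3), (-15, -4)) = 7.6158
d((-18, 3), (-15, 0)) = 4.2426
d((-18, 3), (-13, 12)) = 10.2956
d((-18, 3), (2, 15)) = 23.3238
d((-15, -4), (-15, 0)) = 4.0 <-- minimum
d((-15, -4), (-13, 12)) = 16.1245
d((-15, -4), (2, 15)) = 25.4951
d((-15, 0), (-13, 12)) = 12.1655
d((-15, 0), (2, 15)) = 22.6716
d((-13, 12), (2, 15)) = 15.2971

Closest pair: (-15, -4) and (-15, 0) with distance 4.0

The closest pair is (-15, -4) and (-15, 0) with Euclidean distance 4.0. For 6 points, brute-force pairwise comparison is shown above. For large n, the divide-and-conquer algorithm (sort by x, recurse on halves, check the dividing strip) achieves O(n log n).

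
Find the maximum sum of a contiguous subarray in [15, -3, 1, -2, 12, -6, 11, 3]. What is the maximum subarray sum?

Using Kadane's algorithm on [15, -3, 1, -2, 12, -6, 11, 3]:

Scanning through the array:
Position 1 (value -3): max_ending_here = 12, max_so_far = 15
Position 2 (value 1): max_ending_here = 13, max_so_far = 15
Position 3 (value -2): max_ending_here = 11, max_so_far = 15
Position 4 (value 12): max_ending_here = 23, max_so_far = 23
Position 5 (value -6): max_ending_here = 17, max_so_far = 23
Position 6 (value 11): max_ending_here = 28, max_so_far = 28
Position 7 (value 3): max_ending_here = 31, max_so_far = 31

Maximum subarray: [15, -3, 1, -2, 12, -6, 11, 3]
Maximum sum: 31

The maximum subarray is [15, -3, 1, -2, 12, -6, 11, 3] with sum 31. This subarray runs from index 0 to index 7.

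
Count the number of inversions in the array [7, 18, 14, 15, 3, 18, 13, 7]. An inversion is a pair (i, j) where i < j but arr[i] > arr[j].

Finding inversions in [7, 18, 14, 15, 3, 18, 13, 7]:

(0, 4): arr[0]=7 > arr[4]=3
(1, 2): arr[1]=18 > arr[2]=14
(1, 3): arr[1]=18 > arr[3]=15
(1, 4): arr[1]=18 > arr[4]=3
(1, 6): arr[1]=18 > arr[6]=13
(1, 7): arr[1]=18 > arr[7]=7
(2, 4): arr[2]=14 > arr[4]=3
(2, 6): arr[2]=14 > arr[6]=13
(2, 7): arr[2]=14 > arr[7]=7
(3, 4): arr[3]=15 > arr[4]=3
(3, 6): arr[3]=15 > arr[6]=13
(3, 7): arr[3]=15 > arr[7]=7
(5, 6): arr[5]=18 > arr[6]=13
(5, 7): arr[5]=18 > arr[7]=7
(6, 7): arr[6]=13 > arr[7]=7

Total inversions: 15

The array has 15 inversion(s): (0,4), (1,2), (1,3), (1,4), (1,6), (1,7), (2,4), (2,6), (2,7), (3,4), (3,6), (3,7), (5,6), (5,7), (6,7). Each pair (i,j) satisfies i < j and arr[i] > arr[j].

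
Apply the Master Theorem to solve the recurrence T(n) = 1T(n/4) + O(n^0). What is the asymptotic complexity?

Master Theorem for T(n) = 1T(n/4) + O(n^0):

a = 1, b = 4, c = 0
log_b(a) = log_4(1) = 0.0000

Case 2: c = 0 = log_4(1) = 0.0000
T(n) = O(n^0 log n) = O(log n)

For T(n) = 1T(n/4) + O(n^0): log_4(1) = 0.0000. This is Case 2 of the Master Theorem (c = log_b(a), equal work at all levels), giving O(log n).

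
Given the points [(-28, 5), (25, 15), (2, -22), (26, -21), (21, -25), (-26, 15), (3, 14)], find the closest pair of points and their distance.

Computing all pairwise distances among 7 points:

d((-28, 5), (25, 15)) = 53.9351
d((-28, 5), (2, -22)) = 40.3609
d((-28, 5), (26, -21)) = 59.9333
d((-28, 5), (21, -25)) = 57.4543
d((-28, 5), (-26, 15)) = 10.198
d((-28, 5), (3, 14)) = 32.28
d((25, 15), (2, -22)) = 43.566
d((25, 15), (26, -21)) = 36.0139
d((25, 15), (21, -25)) = 40.1995
d((25, 15), (-26, 15)) = 51.0
d((25, 15), (3, 14)) = 22.0227
d((2, -22), (26, -21)) = 24.0208
d((2, -22), (21, -25)) = 19.2354
d((2, -22), (-26, 15)) = 46.4004
d((2, -22), (3, 14)) = 36.0139
d((26, -21), (21, -25)) = 6.4031 <-- minimum
d((26, -21), (-26, 15)) = 63.2456
d((26, -21), (3, 14)) = 41.8808
d((21, -25), (-26, 15)) = 61.7171
d((21, -25), (3, 14)) = 42.9535
d((-26, 15), (3, 14)) = 29.0172

Closest pair: (26, -21) and (21, -25) with distance 6.4031

The closest pair is (26, -21) and (21, -25) with Euclidean distance 6.4031. For 7 points, brute-force pairwise comparison is shown above. For large n, the divide-and-conquer algorithm (sort by x, recurse on halves, check the dividing strip) achieves O(n log n).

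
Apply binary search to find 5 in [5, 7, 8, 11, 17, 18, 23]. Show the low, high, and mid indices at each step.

Binary search for 5 in [5, 7, 8, 11, 17, 18, 23]:

lo=0, hi=6, mid=3, arr[mid]=11 -> 11 > 5, search left half
lo=0, hi=2, mid=1, arr[mid]=7 -> 7 > 5, search left half
lo=0, hi=0, mid=0, arr[mid]=5 -> Found target at index 0!

Binary search finds 5 at index 0 after 3 comparisons. The search repeatedly halves the search space by comparing with the middle element.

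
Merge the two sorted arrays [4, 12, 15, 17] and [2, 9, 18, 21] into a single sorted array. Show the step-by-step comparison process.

Merging process:

Compare 4 vs 2: take 2 from right. Merged: [2]
Compare 4 vs 9: take 4 from left. Merged: [2, 4]
Compare 12 vs 9: take 9 from right. Merged: [2, 4, 9]
Compare 12 vs 18: take 12 from left. Merged: [2, 4, 9, 12]
Compare 15 vs 18: take 15 from left. Merged: [2, 4, 9, 12, 15]
Compare 17 vs 18: take 17 from left. Merged: [2, 4, 9, 12, 15, 17]
Append remaining from right: [18, 21]. Merged: [2, 4, 9, 12, 15, 17, 18, 21]

Final merged array: [2, 4, 9, 12, 15, 17, 18, 21]
Total comparisons: 6

The merged array is [2, 4, 9, 12, 15, 17, 18, 21], requiring 6 comparisons. The merge step runs in O(n) time where n is the total number of elements.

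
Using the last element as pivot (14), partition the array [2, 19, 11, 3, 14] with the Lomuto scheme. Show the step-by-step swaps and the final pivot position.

Lomuto partition with pivot = 14:

Initial array: [2, 19, 11, 3, 14]

arr[0]=2 <= 14: swap with position 0, array becomes [2, 19, 11, 3, 14]
arr[1]=19 > 14: no swap
arr[2]=11 <= 14: swap with position 1, array becomes [2, 11, 19, 3, 14]
arr[3]=3 <= 14: swap with position 2, array becomes [2, 11, 3, 19, 14]

Place pivot at position 3: [2, 11, 3, 14, 19]
Pivot position: 3

After partitioning with pivot 14, the array becomes [2, 11, 3, 14, 19]. The pivot is placed at index 3. All elements to the left of the pivot are <= 14, and all elements to the right are > 14.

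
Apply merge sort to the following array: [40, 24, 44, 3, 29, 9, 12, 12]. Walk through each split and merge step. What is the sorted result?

Merge sort trace:

Split: [40, 24, 44, 3, 29, 9, 12, 12] -> [40, 24, 44, 3] and [29, 9, 12, 12]
  Split: [40, 24, 44, 3] -> [40, 24] and [44, 3]
    Split: [40, 24] -> [40] and [24]
    Merge: [40] + [24] -> [24, 40]
    Split: [44, 3] -> [44] and [3]
    Merge: [44] + [3] -> [3, 44]
  Merge: [24, 40] + [3, 44] -> [3, 24, 40, 44]
  Split: [29, 9, 12, 12] -> [29, 9] and [12, 12]
    Split: [29, 9] -> [29] and [9]
    Merge: [29] + [9] -> [9, 29]
    Split: [12, 12] -> [12] and [12]
    Merge: [12] + [12] -> [12, 12]
  Merge: [9, 29] + [12, 12] -> [9, 12, 12, 29]
Merge: [3, 24, 40, 44] + [9, 12, 12, 29] -> [3, 9, 12, 12, 24, 29, 40, 44]

Final sorted array: [3, 9, 12, 12, 24, 29, 40, 44]

The merge sort proceeds by recursively splitting the array and merging sorted halves.
After all merges, the sorted array is [3, 9, 12, 12, 24, 29, 40, 44].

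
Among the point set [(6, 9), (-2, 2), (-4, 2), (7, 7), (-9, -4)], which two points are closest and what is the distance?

Computing all pairwise distances among 5 points:

d((6, 9), (-2, 2)) = 10.6301
d((6, 9), (-4, 2)) = 12.2066
d((6, 9), (7, 7)) = 2.2361
d((6, 9), (-9, -4)) = 19.8494
d((-2, 2), (-4, 2)) = 2.0 <-- minimum
d((-2, 2), (7, 7)) = 10.2956
d((-2, 2), (-9, -4)) = 9.2195
d((-4, 2), (7, 7)) = 12.083
d((-4, 2), (-9, -4)) = 7.8102
d((7, 7), (-9, -4)) = 19.4165

Closest pair: (-2, 2) and (-4, 2) with distance 2.0

The closest pair is (-2, 2) and (-4, 2) with Euclidean distance 2.0. For 5 points, brute-force pairwise comparison is shown above. For large n, the divide-and-conquer algorithm (sort by x, recurse on halves, check the dividing strip) achieves O(n log n).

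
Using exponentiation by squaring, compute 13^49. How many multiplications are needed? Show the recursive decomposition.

Computing 13^49 by squaring (build up from 13^1; each line after the first costs one multiplication):

13^1 = 13
13^2 = (13^1)^2 = 13^2 = 169
13^3 = 13 * 13^2 = 13 * 169 = 2197
13^6 = (13^3)^2 = 2197^2 = 4826809
13^12 = (13^6)^2 = 4826809^2 = 23298085122481
13^24 = (13^12)^2 = 23298085122481^2 = 542800770374370512771595361
13^48 = (13^24)^2 = 542800770374370512771595361^2 = 294632676319010105335586872991323185304149065116720321
13^49 = 13 * 13^48 = 13 * 294632676319010105335586872991323185304149065116720321 = 3830224792147131369362629348887201408953937846517364173

Result: 3830224792147131369362629348887201408953937846517364173
Multiplications needed: 7 (7 lines after 13^1)

13^49 = 3830224792147131369362629348887201408953937846517364173. Using exponentiation by squaring, this requires 7 multiplications. The key idea: if the exponent is even, square the half-power; if odd, multiply by the base once.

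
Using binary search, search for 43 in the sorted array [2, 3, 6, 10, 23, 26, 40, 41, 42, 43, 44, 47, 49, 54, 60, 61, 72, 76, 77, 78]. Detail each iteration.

Binary search for 43 in [2, 3, 6, 10, 23, 26, 40, 41, 42, 43, 44, 47, 49, 54, 60, 61, 72, 76, 77, 78]:

lo=0, hi=19, mid=9, arr[mid]=43 -> Found target at index 9!

Binary search finds 43 at index 9 after 1 comparisons. The search repeatedly halves the search space by comparing with the middle element.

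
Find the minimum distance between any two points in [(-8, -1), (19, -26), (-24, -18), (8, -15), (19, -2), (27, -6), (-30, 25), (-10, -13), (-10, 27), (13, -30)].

Computing all pairwise distances among 10 points:

d((-8, -1), (19, -26)) = 36.7967
d((-8, -1), (-24, -18)) = 23.3452
d((-8, -1), (8, -15)) = 21.2603
d((-8, -1), (19, -2)) = 27.0185
d((-8, -1), (27, -6)) = 35.3553
d((-8, -1), (-30, 25)) = 34.0588
d((-8, -1), (-10, -13)) = 12.1655
d((-8, -1), (-10, 27)) = 28.0713
d((-8, -1), (13, -30)) = 35.805
d((19, -26), (-24, -18)) = 43.7379
d((19, -26), (8, -15)) = 15.5563
d((19, -26), (19, -2)) = 24.0
d((19, -26), (27, -6)) = 21.5407
d((19, -26), (-30, 25)) = 70.7248
d((19, -26), (-10, -13)) = 31.7805
d((19, -26), (-10, 27)) = 60.4152
d((19, -26), (13, -30)) = 7.2111 <-- minimum
d((-24, -18), (8, -15)) = 32.1403
d((-24, -18), (19, -2)) = 45.8803
d((-24, -18), (27, -6)) = 52.3927
d((-24, -18), (-30, 25)) = 43.4166
d((-24, -18), (-10, -13)) = 14.8661
d((-24, -18), (-10, 27)) = 47.1275
d((-24, -18), (13, -30)) = 38.8973
d((8, -15), (19, -2)) = 17.0294
d((8, -15), (27, -6)) = 21.0238
d((8, -15), (-30, 25)) = 55.1725
d((8, -15), (-10, -13)) = 18.1108
d((8, -15), (-10, 27)) = 45.6946
d((8, -15), (13, -30)) = 15.8114
d((19, -2), (27, -6)) = 8.9443
d((19, -2), (-30, 25)) = 55.9464
d((19, -2), (-10, -13)) = 31.0161
d((19, -2), (-10, 27)) = 41.0122
d((19, -2), (13, -30)) = 28.6356
d((27, -6), (-30, 25)) = 64.8845
d((27, -6), (-10, -13)) = 37.6563
d((27, -6), (-10, 27)) = 49.5782
d((27, -6), (13, -30)) = 27.7849
d((-30, 25), (-10, -13)) = 42.9418
d((-30, 25), (-10, 27)) = 20.0998
d((-30, 25), (13, -30)) = 69.814
d((-10, -13), (-10, 27)) = 40.0
d((-10, -13), (13, -30)) = 28.6007
d((-10, 27), (13, -30)) = 61.4654

Closest pair: (19, -26) and (13, -30) with distance 7.2111

The closest pair is (19, -26) and (13, -30) with Euclidean distance 7.2111. For 10 points, brute-force pairwise comparison is shown above. For large n, the divide-and-conquer algorithm (sort by x, recurse on halves, check the dividing strip) achieves O(n log n).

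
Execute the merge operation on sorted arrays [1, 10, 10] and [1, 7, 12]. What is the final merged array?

Merging process:

Compare 1 vs 1: take 1 from left. Merged: [1]
Compare 10 vs 1: take 1 from right. Merged: [1, 1]
Compare 10 vs 7: take 7 from right. Merged: [1, 1, 7]
Compare 10 vs 12: take 10 from left. Merged: [1, 1, 7, 10]
Compare 10 vs 12: take 10 from left. Merged: [1, 1, 7, 10, 10]
Append remaining from right: [12]. Merged: [1, 1, 7, 10, 10, 12]

Final merged array: [1, 1, 7, 10, 10, 12]
Total comparisons: 5

The merged array is [1, 1, 7, 10, 10, 12], requiring 5 comparisons. The merge step runs in O(n) time where n is the total number of elements.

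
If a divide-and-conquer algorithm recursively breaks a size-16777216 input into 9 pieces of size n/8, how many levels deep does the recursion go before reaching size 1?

For divide and conquer with division factor 8:

Problem sizes at each level:
Level 0: 16777216
Level 1: 2097152
Level 2: 262144
Level 3: 32768
Level 4: 4096
Level 5: 512
Level 6: 64
Level 7: 8
Level 8: 1

The root is level 0 and the size-1 base case is level 8 (the tree spans levels 0 through 8, i.e. 9 levels counting the root), so the depth is the number of divisions: log_8(16777216) = 8

The recursion tree depth is log_8(16777216) = 8. At each level, the problem size is divided by 8, so it takes 8 divisions to reduce to a base case of size 1. The algorithm makes 9 recursive calls at each level.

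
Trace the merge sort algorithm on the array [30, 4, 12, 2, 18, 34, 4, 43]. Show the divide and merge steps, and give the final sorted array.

Merge sort trace:

Split: [30, 4, 12, 2, 18, 34, 4, 43] -> [30, 4, 12, 2] and [18, 34, 4, 43]
  Split: [30, 4, 12, 2] -> [30, 4] and [12, 2]
    Split: [30, 4] -> [30] and [4]
    Merge: [30] + [4] -> [4, 30]
    Split: [12, 2] -> [12] and [2]
    Merge: [12] + [2] -> [2, 12]
  Merge: [4, 30] + [2, 12] -> [2, 4, 12, 30]
  Split: [18, 34, 4, 43] -> [18, 34] and [4, 43]
    Split: [18, 34] -> [18] and [34]
    Merge: [18] + [34] -> [18, 34]
    Split: [4, 43] -> [4] and [43]
    Merge: [4] + [43] -> [4, 43]
  Merge: [18, 34] + [4, 43] -> [4, 18, 34, 43]
Merge: [2, 4, 12, 30] + [4, 18, 34, 43] -> [2, 4, 4, 12, 18, 30, 34, 43]

Final sorted array: [2, 4, 4, 12, 18, 30, 34, 43]

The merge sort proceeds by recursively splitting the array and merging sorted halves.
After all merges, the sorted array is [2, 4, 4, 12, 18, 30, 34, 43].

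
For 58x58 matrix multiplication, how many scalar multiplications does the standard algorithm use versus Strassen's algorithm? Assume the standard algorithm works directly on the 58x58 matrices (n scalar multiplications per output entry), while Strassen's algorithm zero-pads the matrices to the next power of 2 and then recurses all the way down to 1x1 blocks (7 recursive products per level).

Matrix multiplication for 58x58 matrices:

Strassen's algorithm requires power-of-2 dimensions. Pad 58x58 to 64x64 (next power of 2).

Standard algorithm: 58^3 = 195112 multiplications
Strassen's algorithm: 7^(log2(64)) = 7^6 = 117649 multiplications
Savings: 195112 - 117649 = 77463 multiplications

Standard: 195112 multiplications (58^3). Strassen: 117649 multiplications (7^6, after padding to 64x64). Strassen reduces 8 recursive multiplications to 7 at each level.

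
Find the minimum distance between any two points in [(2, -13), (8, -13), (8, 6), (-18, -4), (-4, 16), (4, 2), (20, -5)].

Computing all pairwise distances among 7 points:

d((2, -13), (8, -13)) = 6.0
d((2, -13), (8, 6)) = 19.9249
d((2, -13), (-18, -4)) = 21.9317
d((2, -13), (-4, 16)) = 29.6142
d((2, -13), (4, 2)) = 15.1327
d((2, -13), (20, -5)) = 19.6977
d((8, -13), (8, 6)) = 19.0
d((8, -13), (-18, -4)) = 27.5136
d((8, -13), (-4, 16)) = 31.3847
d((8, -13), (4, 2)) = 15.5242
d((8, -13), (20, -5)) = 14.4222
d((8, 6), (-18, -4)) = 27.8568
d((8, 6), (-4, 16)) = 15.6205
d((8, 6), (4, 2)) = 5.6569 <-- minimum
d((8, 6), (20, -5)) = 16.2788
d((-18, -4), (-4, 16)) = 24.4131
d((-18, -4), (4, 2)) = 22.8035
d((-18, -4), (20, -5)) = 38.0132
d((-4, 16), (4, 2)) = 16.1245
d((-4, 16), (20, -5)) = 31.8904
d((4, 2), (20, -5)) = 17.4642

Closest pair: (8, 6) and (4, 2) with distance 5.6569

The closest pair is (8, 6) and (4, 2) with Euclidean distance 5.6569. For 7 points, brute-force pairwise comparison is shown above. For large n, the divide-and-conquer algorithm (sort by x, recurse on halves, check the dividing strip) achieves O(n log n).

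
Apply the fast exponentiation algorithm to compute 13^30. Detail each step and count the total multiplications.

Computing 13^30 by squaring (build up from 13^1; each line after the first costs one multiplication):

13^1 = 13
13^2 = (13^1)^2 = 13^2 = 169
13^3 = 13 * 13^2 = 13 * 169 = 2197
13^6 = (13^3)^2 = 2197^2 = 4826809
13^7 = 13 * 13^6 = 13 * 4826809 = 62748517
13^14 = (13^7)^2 = 62748517^2 = 3937376385699289
13^15 = 13 * 13^14 = 13 * 3937376385699289 = 51185893014090757
13^30 = (13^15)^2 = 51185893014090757^2 = 2619995643649944960380551432833049

Result: 2619995643649944960380551432833049
Multiplications needed: 7 (7 lines after 13^1)

13^30 = 2619995643649944960380551432833049. Using exponentiation by squaring, this requires 7 multiplications. The key idea: if the exponent is even, square the half-power; if odd, multiply by the base once.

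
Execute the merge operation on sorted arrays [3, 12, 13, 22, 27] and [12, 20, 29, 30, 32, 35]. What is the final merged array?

Merging process:

Compare 3 vs 12: take 3 from left. Merged: [3]
Compare 12 vs 12: take 12 from left. Merged: [3, 12]
Compare 13 vs 12: take 12 from right. Merged: [3, 12, 12]
Compare 13 vs 20: take 13 from left. Merged: [3, 12, 12, 13]
Compare 22 vs 20: take 20 from right. Merged: [3, 12, 12, 13, 20]
Compare 22 vs 29: take 22 from left. Merged: [3, 12, 12, 13, 20, 22]
Compare 27 vs 29: take 27 from left. Merged: [3, 12, 12, 13, 20, 22, 27]
Append remaining from right: [29, 30, 32, 35]. Merged: [3, 12, 12, 13, 20, 22, 27, 29, 30, 32, 35]

Final merged array: [3, 12, 12, 13, 20, 22, 27, 29, 30, 32, 35]
Total comparisons: 7

The merged array is [3, 12, 12, 13, 20, 22, 27, 29, 30, 32, 35], requiring 7 comparisons. The merge step runs in O(n) time where n is the total number of elements.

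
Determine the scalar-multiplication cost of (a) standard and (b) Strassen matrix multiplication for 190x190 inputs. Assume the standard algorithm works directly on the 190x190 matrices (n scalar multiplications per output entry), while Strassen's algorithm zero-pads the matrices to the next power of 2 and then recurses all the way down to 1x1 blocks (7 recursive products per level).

Matrix multiplication for 190x190 matrices:

Strassen's algorithm requires power-of-2 dimensions. Pad 190x190 to 256x256 (next power of 2).

Standard algorithm: 190^3 = 6859000 multiplications
Strassen's algorithm: 7^(log2(256)) = 7^8 = 5764801 multiplications
Savings: 6859000 - 5764801 = 1094199 multiplications

Standard: 6859000 multiplications (190^3). Strassen: 5764801 multiplications (7^8, after padding to 256x256). Strassen reduces 8 recursive multiplications to 7 at each level.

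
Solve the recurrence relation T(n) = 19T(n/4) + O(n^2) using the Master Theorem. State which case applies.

Master Theorem for T(n) = 19T(n/4) + O(n^2):

a = 19, b = 4, c = 2
log_b(a) = log_4(19) = 2.1240

Case 1: c = 2 < log_4(19) = 2.1240
T(n) = O(n^(log_4 19))

For T(n) = 19T(n/4) + O(n^2): log_4(19) = 2.1240. This is Case 1 of the Master Theorem (c < log_b(a), work dominated by leaves), giving O(n^(log_4 19)).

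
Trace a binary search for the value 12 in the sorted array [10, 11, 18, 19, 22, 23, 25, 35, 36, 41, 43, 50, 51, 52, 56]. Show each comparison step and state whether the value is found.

Binary search for 12 in [10, 11, 18, 19, 22, 23, 25, 35, 36, 41, 43, 50, 51, 52, 56]:

lo=0, hi=14, mid=7, arr[mid]=35 -> 35 > 12, search left half
lo=0, hi=6, mid=3, arr[mid]=19 -> 19 > 12, search left half
lo=0, hi=2, mid=1, arr[mid]=11 -> 11 < 12, search right half
lo=2, hi=2, mid=2, arr[mid]=18 -> 18 > 12, search left half
lo=2 > hi=1, target 12 not found

Binary search determines that 12 is not in the array after 4 comparisons. The search space was exhausted without finding the target.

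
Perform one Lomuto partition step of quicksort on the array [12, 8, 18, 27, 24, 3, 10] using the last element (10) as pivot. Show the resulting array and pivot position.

Lomuto partition with pivot = 10:

Initial array: [12, 8, 18, 27, 24, 3, 10]

arr[0]=12 > 10: no swap
arr[1]=8 <= 10: swap with position 0, array becomes [8, 12, 18, 27, 24, 3, 10]
arr[2]=18 > 10: no swap
arr[3]=27 > 10: no swap
arr[4]=24 > 10: no swap
arr[5]=3 <= 10: swap with position 1, array becomes [8, 3, 18, 27, 24, 12, 10]

Place pivot at position 2: [8, 3, 10, 27, 24, 12, 18]
Pivot position: 2

After partitioning with pivot 10, the array becomes [8, 3, 10, 27, 24, 12, 18]. The pivot is placed at index 2. All elements to the left of the pivot are <= 10, and all elements to the right are > 10.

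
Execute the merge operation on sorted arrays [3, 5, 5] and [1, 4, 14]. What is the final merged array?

Merging process:

Compare 3 vs 1: take 1 from right. Merged: [1]
Compare 3 vs 4: take 3 from left. Merged: [1, 3]
Compare 5 vs 4: take 4 from right. Merged: [1, 3, 4]
Compare 5 vs 14: take 5 from left. Merged: [1, 3, 4, 5]
Compare 5 vs 14: take 5 from left. Merged: [1, 3, 4, 5, 5]
Append remaining from right: [14]. Merged: [1, 3, 4, 5, 5, 14]

Final merged array: [1, 3, 4, 5, 5, 14]
Total comparisons: 5

The merged array is [1, 3, 4, 5, 5, 14], requiring 5 comparisons. The merge step runs in O(n) time where n is the total number of elements.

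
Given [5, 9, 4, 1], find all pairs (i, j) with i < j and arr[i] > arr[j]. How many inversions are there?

Finding inversions in [5, 9, 4, 1]:

(0, 2): arr[0]=5 > arr[2]=4
(0, 3): arr[0]=5 > arr[3]=1
(1, 2): arr[1]=9 > arr[2]=4
(1, 3): arr[1]=9 > arr[3]=1
(2, 3): arr[2]=4 > arr[3]=1

Total inversions: 5

The array has 5 inversion(s): (0,2), (0,3), (1,2), (1,3), (2,3). Each pair (i,j) satisfies i < j and arr[i] > arr[j].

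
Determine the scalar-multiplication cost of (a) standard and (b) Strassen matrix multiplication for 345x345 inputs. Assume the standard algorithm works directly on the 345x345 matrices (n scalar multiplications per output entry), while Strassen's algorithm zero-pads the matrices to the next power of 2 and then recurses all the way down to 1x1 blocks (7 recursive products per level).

Matrix multiplication for 345x345 matrices:

Strassen's algorithm requires power-of-2 dimensions. Pad 345x345 to 512x512 (next power of 2).

Standard algorithm: 345^3 = 41063625 multiplications
Strassen's algorithm: 7^(log2(512)) = 7^9 = 40353607 multiplications
Savings: 41063625 - 40353607 = 710018 multiplications

Standard: 41063625 multiplications (345^3). Strassen: 40353607 multiplications (7^9, after padding to 512x512). Strassen reduces 8 recursive multiplications to 7 at each level.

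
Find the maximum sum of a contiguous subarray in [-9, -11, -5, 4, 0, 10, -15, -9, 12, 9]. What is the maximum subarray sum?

Using Kadane's algorithm on [-9, -11, -5, 4, 0, 10, -15, -9, 12, 9]:

Scanning through the array:
Position 1 (value -11): max_ending_here = -11, max_so_far = -9
Position 2 (value -5): max_ending_here = -5, max_so_far = -5
Position 3 (value 4): max_ending_here = 4, max_so_far = 4
Position 4 (value 0): max_ending_here = 4, max_so_far = 4
Position 5 (value 10): max_ending_here = 14, max_so_far = 14
Position 6 (value -15): max_ending_here = -1, max_so_far = 14
Position 7 (value -9): max_ending_here = -9, max_so_far = 14
Position 8 (value 12): max_ending_here = 12, max_so_far = 14
Position 9 (value 9): max_ending_here = 21, max_so_far = 21

Maximum subarray: [12, 9]
Maximum sum: 21

The maximum subarray is [12, 9] with sum 21. This subarray runs from index 8 to index 9.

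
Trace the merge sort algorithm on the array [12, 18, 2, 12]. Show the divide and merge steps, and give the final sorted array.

Merge sort trace:

Split: [12, 18, 2, 12] -> [12, 18] and [2, 12]
  Split: [12, 18] -> [12] and [18]
  Merge: [12] + [18] -> [12, 18]
  Split: [2, 12] -> [2] and [12]
  Merge: [2] + [12] -> [2, 12]
Merge: [12, 18] + [2, 12] -> [2, 12, 12, 18]

Final sorted array: [2, 12, 12, 18]

The merge sort proceeds by recursively splitting the array and merging sorted halves.
After all merges, the sorted array is [2, 12, 12, 18].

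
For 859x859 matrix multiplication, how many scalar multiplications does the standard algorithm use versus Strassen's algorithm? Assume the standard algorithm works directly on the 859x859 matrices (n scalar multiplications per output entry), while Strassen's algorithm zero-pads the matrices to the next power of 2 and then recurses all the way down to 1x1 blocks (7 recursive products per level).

Matrix multiplication for 859x859 matrices:

Strassen's algorithm requires power-of-2 dimensions. Pad 859x859 to 1024x1024 (next power of 2).

Standard algorithm: 859^3 = 633839779 multiplications
Strassen's algorithm: 7^(log2(1024)) = 7^10 = 282475249 multiplications
Savings: 633839779 - 282475249 = 351364530 multiplications

Standard: 633839779 multiplications (859^3). Strassen: 282475249 multiplications (7^10, after padding to 1024x1024). Strassen reduces 8 recursive multiplications to 7 at each level.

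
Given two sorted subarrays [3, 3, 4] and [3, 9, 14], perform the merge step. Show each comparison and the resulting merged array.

Merging process:

Compare 3 vs 3: take 3 from left. Merged: [3]
Compare 3 vs 3: take 3 from left. Merged: [3, 3]
Compare 4 vs 3: take 3 from right. Merged: [3, 3, 3]
Compare 4 vs 9: take 4 from left. Merged: [3, 3, 3, 4]
Append remaining from right: [9, 14]. Merged: [3, 3, 3, 4, 9, 14]

Final merged array: [3, 3, 3, 4, 9, 14]
Total comparisons: 4

The merged array is [3, 3, 3, 4, 9, 14], requiring 4 comparisons. The merge step runs in O(n) time where n is the total number of elements.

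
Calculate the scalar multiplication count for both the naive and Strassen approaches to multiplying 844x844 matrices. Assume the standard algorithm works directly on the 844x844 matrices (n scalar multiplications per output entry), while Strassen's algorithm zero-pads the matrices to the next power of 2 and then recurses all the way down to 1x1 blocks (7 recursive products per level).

Matrix multiplication for 844x844 matrices:

Strassen's algorithm requires power-of-2 dimensions. Pad 844x844 to 1024x1024 (next power of 2).

Standard algorithm: 844^3 = 601211584 multiplications
Strassen's algorithm: 7^(log2(1024)) = 7^10 = 282475249 multiplications
Savings: 601211584 - 282475249 = 318736335 multiplications

Standard: 601211584 multiplications (844^3). Strassen: 282475249 multiplications (7^10, after padding to 1024x1024). Strassen reduces 8 recursive multiplications to 7 at each level.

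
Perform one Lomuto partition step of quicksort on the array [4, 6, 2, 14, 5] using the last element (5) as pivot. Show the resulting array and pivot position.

Lomuto partition with pivot = 5:

Initial array: [4, 6, 2, 14, 5]

arr[0]=4 <= 5: swap with position 0, array becomes [4, 6, 2, 14, 5]
arr[1]=6 > 5: no swap
arr[2]=2 <= 5: swap with position 1, array becomes [4, 2, 6, 14, 5]
arr[3]=14 > 5: no swap

Place pivot at position 2: [4, 2, 5, 14, 6]
Pivot position: 2

After partitioning with pivot 5, the array becomes [4, 2, 5, 14, 6]. The pivot is placed at index 2. All elements to the left of the pivot are <= 5, and all elements to the right are > 5.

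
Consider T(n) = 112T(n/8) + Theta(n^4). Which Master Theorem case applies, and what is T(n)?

Master Theorem for T(n) = 112T(n/8) + O(n^4):

a = 112, b = 8, c = 4
log_b(a) = log_8(112) = 2.2691

Case 3: c = 4 > log_8(112) = 2.2691
T(n) = O(n^4) = O(n^4)

For T(n) = 112T(n/8) + O(n^4): log_8(112) = 2.2691. This is Case 3 of the Master Theorem (c > log_b(a), work dominated by root), giving O(n^4).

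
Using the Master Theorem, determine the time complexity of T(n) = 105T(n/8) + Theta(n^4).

Master Theorem for T(n) = 105T(n/8) + O(n^4):

a = 105, b = 8, c = 4
log_b(a) = log_8(105) = 2.2381

Case 3: c = 4 > log_8(105) = 2.2381
T(n) = O(n^4) = O(n^4)

For T(n) = 105T(n/8) + O(n^4): log_8(105) = 2.2381. This is Case 3 of the Master Theorem (c > log_b(a), work dominated by root), giving O(n^4).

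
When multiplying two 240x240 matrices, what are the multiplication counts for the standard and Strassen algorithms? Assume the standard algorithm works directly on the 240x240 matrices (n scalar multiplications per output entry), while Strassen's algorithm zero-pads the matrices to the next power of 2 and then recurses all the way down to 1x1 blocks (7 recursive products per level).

Matrix multiplication for 240x240 matrices:

Strassen's algorithm requires power-of-2 dimensions. Pad 240x240 to 256x256 (next power of 2).

Standard algorithm: 240^3 = 13824000 multiplications
Strassen's algorithm: 7^(log2(256)) = 7^8 = 5764801 multiplications
Savings: 13824000 - 5764801 = 8059199 multiplications

Standard: 13824000 multiplications (240^3). Strassen: 5764801 multiplications (7^8, after padding to 256x256). Strassen reduces 8 recursive multiplications to 7 at each level.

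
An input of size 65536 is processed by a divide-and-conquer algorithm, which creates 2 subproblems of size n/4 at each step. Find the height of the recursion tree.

For divide and conquer with division factor 4:

Problem sizes at each level:
Level 0: 65536
Level 1: 16384
Level 2: 4096
Level 3: 1024
Level 4: 256
Level 5: 64
Level 6: 16
Level 7: 4
Level 8: 1

The root is level 0 and the size-1 base case is level 8 (the tree spans levels 0 through 8, i.e. 9 levels counting the root), so the depth is the number of divisions: log_4(65536) = 8

The recursion tree depth is log_4(65536) = 8. At each level, the problem size is divided by 4, so it takes 8 divisions to reduce to a base case of size 1. The algorithm makes 2 recursive calls at each level.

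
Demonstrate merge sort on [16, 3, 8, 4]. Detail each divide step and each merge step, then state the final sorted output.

Merge sort trace:

Split: [16, 3, 8, 4] -> [16, 3] and [8, 4]
  Split: [16, 3] -> [16] and [3]
  Merge: [16] + [3] -> [3, 16]
  Split: [8, 4] -> [8] and [4]
  Merge: [8] + [4] -> [4, 8]
Merge: [3, 16] + [4, 8] -> [3, 4, 8, 16]

Final sorted array: [3, 4, 8, 16]

The merge sort proceeds by recursively splitting the array and merging sorted halves.
After all merges, the sorted array is [3, 4, 8, 16].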